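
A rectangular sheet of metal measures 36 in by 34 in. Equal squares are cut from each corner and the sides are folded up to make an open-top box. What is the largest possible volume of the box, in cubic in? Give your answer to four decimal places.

3170.0962

With cut size x, the volume is V(x) = x(36 − 2x)(34 − 2x) for 0 < x < 17.
V'(x) = 12x^2 − 280x + 1224. Setting V'(x) = 0 gives x ≈ 5.8262 (the root in (0, 17)).
V''(x) = 24x − 280 is negative there, so this is the maximum; V ≈ 3170.0962.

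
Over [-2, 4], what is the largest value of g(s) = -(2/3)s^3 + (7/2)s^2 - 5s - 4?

76/3

Differentiating, g'(s) = -2s^2 + 7s - 5; which vanishes at s = 1 and s = 5/2.
Evaluating at the critical points and endpoints: g(-2) = 76/3,  g(1) = -37/6,  g(5/2) = -121/24,  g(4) = -32/3.
Hence the absolute maximum is 76/3 at s = -2.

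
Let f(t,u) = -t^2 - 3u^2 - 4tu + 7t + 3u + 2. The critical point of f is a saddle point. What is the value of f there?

∂f/∂t = -2t - 4u + 7 = 0 and ∂f/∂u = -4t - 6u + 3 = 0, so (t, u) = (-15/2, 11/2).
The Hessian has f_{tt} = -2, f_{uu} = -6, f_{tu} = -4, giving D = -4 < 0, so the point is a saddle point.
f(-15/2, 11/2) = -16.

-16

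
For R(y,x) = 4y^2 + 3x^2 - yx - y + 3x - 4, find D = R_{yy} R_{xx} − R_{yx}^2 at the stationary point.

47

∂R/∂y = 8y - x - 1 = 0 and ∂R/∂x = -y + 6x + 3 = 0, so (y, x) = (3/47, -23/47).
The Hessian has R_{yy} = 8, R_{xx} = 6, R_{yx} = -1, giving D = 47 > 0 with R_{yy} > 0, so the point is a local minimum.
D = (8)·(6) − (-1)^2 = 47.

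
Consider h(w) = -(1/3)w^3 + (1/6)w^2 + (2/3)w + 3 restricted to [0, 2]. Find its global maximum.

h'(w) = -w^2 + (1/3)w + 2/3, whose only zero in [0, 2] is w = 1.
Compare values at every candidate in [0, 2]: h(0) = 3; h(1) = 7/2; h(2) = 7/3.
So the maximum is h(1) = 7/2.

7/2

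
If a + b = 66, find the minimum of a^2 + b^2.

With a + b = 66, a^2 + b^2 = a^2 + (66 − a)^2.
The derivative 2a − 2(66 − a) = 4a − 132 vanishes at a = 33; second derivative 4 > 0, a minimum.
The minimum is 2·(33)^2 = 2178.

2178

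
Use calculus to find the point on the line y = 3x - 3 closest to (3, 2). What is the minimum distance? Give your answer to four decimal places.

Minimize D(x)^2 = (x - 3)^2 + (3x - 5)^2.
d/dx[D^2] = 2(x - 3) + 2·3·(3x - 5) = 0 ⇒ x = 9/5.
Then y = 12/5 and the distance is √(8/5) ≈ 1.2649.

1.2649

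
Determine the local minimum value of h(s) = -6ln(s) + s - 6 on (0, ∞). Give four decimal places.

h'(s) = -6/s + 1 = 0 gives s = 6.
h''(s) = 6/s², which is positive for s > 0, so this is a local minimum.
h(6) = -6·ln(6) + 6 - 6 ≈ -10.7506.

-10.7506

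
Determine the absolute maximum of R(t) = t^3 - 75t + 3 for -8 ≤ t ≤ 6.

253

Differentiating, R'(t) = 3t^2 - 75; which vanishes at t = -5 and t = 5.
Evaluating at the critical points and endpoints: R(-8) = 91,  R(-5) = 253,  R(5) = -247,  R(6) = -231.
Hence the absolute maximum is 253 at t = -5.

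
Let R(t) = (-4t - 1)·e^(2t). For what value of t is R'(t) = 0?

By the product rule, R'(t) = (-8t - 6)·e^(2t). Since e^(2t) > 0, the only critical point is t = -3/4.
R''(-3/4) has the same sign as -8 < 0, so this is a local maximum.
R(-3/4) = (2)·e^(-3/2) ≈ 0.4463.

-3/4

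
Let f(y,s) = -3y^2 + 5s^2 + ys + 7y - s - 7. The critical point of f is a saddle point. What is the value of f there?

∂f/∂y = -6y + s + 7 = 0 and ∂f/∂s = y + 10s - 1 = 0, so (y, s) = (71/61, -1/61).
The Hessian has f_{yy} = -6, f_{ss} = 10, f_{ys} = 1, giving D = -61 < 0, so the point is a saddle point.
f(71/61, -1/61) = -178/61.

-178/61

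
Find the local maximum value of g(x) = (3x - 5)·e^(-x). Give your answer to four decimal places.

Differentiating with the product rule gives g'(x) = (-3x + 8)·e^(-x). Since e^(-x) > 0, the only critical point is x = 8/3.
g''(8/3) has the same sign as -3 < 0, so this is a local maximum.
g(8/3) = (3)·e^(-8/3) ≈ 0.2085.

0.2085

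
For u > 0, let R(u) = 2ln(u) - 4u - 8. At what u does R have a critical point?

R'(u) = 2/u − 4 = 0 gives u = 1/2.
R''(u) = -2/u², which is negative for u > 0, so this is a local maximum.
R(1/2) = 2·ln(1/2) - 2 - 8 ≈ -11.3863.

1/2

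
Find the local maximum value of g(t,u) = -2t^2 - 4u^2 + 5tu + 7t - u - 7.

∂g/∂t = -4t + 5u + 7 = 0 and ∂g/∂u = 5t - 8u - 1 = 0, so (t, u) = (51/7, 31/7).
The Hessian has g_{tt} = -4, g_{uu} = -8, g_{tu} = 5, giving D = 7 > 0 with g_{tt} < 0, so the point is a local maximum.
g(51/7, 31/7) = 114/7.

114/7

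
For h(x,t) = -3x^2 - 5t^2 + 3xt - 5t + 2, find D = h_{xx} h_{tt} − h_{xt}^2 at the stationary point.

∂h/∂x = -6x + 3t = 0 and ∂h/∂t = 3x - 10t - 5 = 0, so (x, t) = (-5/17, -10/17).
The Hessian has h_{xx} = -6, h_{tt} = -10, h_{xt} = 3, giving D = 51 > 0 with h_{xx} < 0, so the point is a local maximum.
D = (-6)·(-10) − (3)^2 = 51.

51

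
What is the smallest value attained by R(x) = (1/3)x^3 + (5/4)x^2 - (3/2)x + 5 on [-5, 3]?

The derivative is x^2 + (5/2)x - 3/2, which vanishes at x = -3 and x = 1/2.
Compare values at every candidate in [-5, 3]: R(-5) = 25/12, R(-3) = 47/4, R(1/2) = 221/48, R(3) = 83/4.
So the minimum is R(-5) = 25/12.

25/12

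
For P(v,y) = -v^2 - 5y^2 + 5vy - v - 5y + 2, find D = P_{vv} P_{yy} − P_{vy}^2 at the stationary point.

-5

∂P/∂v = -2v + 5y - 1 = 0 and ∂P/∂y = 5v - 10y - 5 = 0, so (v, y) = (7, 3).
The Hessian has P_{vv} = -2, P_{yy} = -10, P_{vy} = 5, giving D = -5 < 0, so the point is a saddle point.
D = (-2)·(-10) − (5)^2 = -5.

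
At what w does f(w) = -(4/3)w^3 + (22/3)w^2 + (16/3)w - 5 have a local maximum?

Critical points: f'(w) = -4w^2 + (44/3)w + 16/3 vanishes at w = -1/3, 4.
Second-derivative test with f''(w) = -8w + 44/3: f''(-1/3) = 52/3 > 0 ⇒ local minimum; f''(4) = -52/3 < 0 ⇒ local maximum.
Thus f has its local maximum at w = 4, with value 145/3.

4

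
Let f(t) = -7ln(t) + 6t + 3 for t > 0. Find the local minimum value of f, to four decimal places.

8.9209

f'(t) = -7/t + 6 = 0 gives t = 7/6.
f''(t) = 7/t², which is positive for t > 0, so this is a local minimum.
f(7/6) = -7·ln(7/6) + 7 + 3 ≈ 8.9209.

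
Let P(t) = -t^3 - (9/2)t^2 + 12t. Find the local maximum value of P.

13/2

Critical points: P'(t) = -3t^2 - 9t + 12 vanishes at t = -4, 1.
Since P''(t) = -6t - 9, we get P''(-4) = 15 > 0 ⇒ local minimum; P''(1) = -15 < 0 ⇒ local maximum.
So the local maximum value is P(1) = 13/2.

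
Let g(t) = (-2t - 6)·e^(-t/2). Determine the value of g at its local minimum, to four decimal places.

By the product rule, g'(t) = (t + 1)·e^(-t/2). Since e^(-t/2) > 0, the only critical point is t = -1.
g''(-1) has the same sign as 1 > 0, so this is a local minimum.
g(-1) = (-4)·e^(1/2) ≈ -6.5949.

-6.5949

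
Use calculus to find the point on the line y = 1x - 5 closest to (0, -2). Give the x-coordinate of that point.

Minimize D(x)^2 = (x + 0)^2 + (x - 3)^2.
d/dx[D^2] = 2(x + 0) + 2·1·(x - 3) = 0 ⇒ x = 3/2.
Then y = -7/2 and the distance is √(9/2) ≈ 2.1213.

3/2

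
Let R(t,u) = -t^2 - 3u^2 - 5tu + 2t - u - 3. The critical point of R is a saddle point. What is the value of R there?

-62/13

∂R/∂t = -2t - 5u + 2 = 0 and ∂R/∂u = -5t - 6u - 1 = 0, so (t, u) = (-17/13, 12/13).
The Hessian has R_{tt} = -2, R_{uu} = -6, R_{tu} = -5, giving D = -13 < 0, so the point is a saddle point.
R(-17/13, 12/13) = -62/13.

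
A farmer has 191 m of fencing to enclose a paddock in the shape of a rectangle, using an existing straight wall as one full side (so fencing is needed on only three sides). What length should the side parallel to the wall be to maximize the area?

Let the sides perpendicular to the wall have length x and the parallel side y, so 2x + y = 191 and the area is A = xy = x(191 − 2x).
A'(x) = 191 − 4x = 0 gives x = 191/4, and A''(x) = −4 < 0 confirms a maximum.
Then y = 191 − 2·191/4 = 191/2 and A = 36481/8.

191/2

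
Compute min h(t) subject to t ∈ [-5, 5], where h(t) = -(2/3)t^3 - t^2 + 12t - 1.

-148/3

Differentiating, h'(t) = -2t^2 - 2t + 12; which vanishes at t = -3 and t = 2.
Candidates: h(-5) = -8/3,  h(-3) = -28,  h(2) = 41/3,  h(5) = -148/3.
The minimum over the interval is -148/3, attained at t = 5.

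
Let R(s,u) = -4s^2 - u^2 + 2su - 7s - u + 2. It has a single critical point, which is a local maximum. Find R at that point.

∂R/∂s = -8s + 2u - 7 = 0 and ∂R/∂u = 2s - 2u - 1 = 0, so (s, u) = (-4/3, -11/6).
The Hessian has R_{ss} = -8, R_{uu} = -2, R_{su} = 2, giving D = 12 > 0 with R_{ss} < 0, so the point is a local maximum.
R(-4/3, -11/6) = 91/12.

91/12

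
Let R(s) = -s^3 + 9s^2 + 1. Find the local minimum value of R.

Critical points: R'(s) = -3s^2 + 18s vanishes at s = 0, 6.
Since R''(s) = -6s + 18, we get R''(0) = 18 > 0 ⇒ local minimum; R''(6) = -18 < 0 ⇒ local maximum.
Thus R has its local minimum at s = 0, with value 1.

1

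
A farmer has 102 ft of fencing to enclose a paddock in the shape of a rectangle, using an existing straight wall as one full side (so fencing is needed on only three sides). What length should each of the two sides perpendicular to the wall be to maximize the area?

51/2

Let the sides perpendicular to the wall have length x and the parallel side y, so 2x + y = 102 and the area is A = xy = x(102 − 2x).
A'(x) = 102 − 4x = 0 gives x = 51/2, and A''(x) = −4 < 0 confirms a maximum.
Then y = 102 − 2·51/2 = 51 and A = 2601/2.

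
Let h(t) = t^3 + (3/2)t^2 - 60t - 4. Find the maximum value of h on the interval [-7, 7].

h'(t) = 3t^2 + 3t - 60, which vanishes at t = -5 and t = 4.
Evaluating at the critical points and endpoints: h(-7) = 293/2; h(-5) = 417/2; h(4) = -156; h(7) = -15/2.
Hence the absolute maximum is 417/2 at t = -5.

417/2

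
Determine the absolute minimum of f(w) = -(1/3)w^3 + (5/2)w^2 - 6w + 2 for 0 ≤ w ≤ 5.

-43/6

Differentiating, f'(w) = -w^2 + 5w - 6; which vanishes at w = 2 and w = 3.
Compare values at every candidate in [0, 5]: f(0) = 2,  f(2) = -8/3,  f(3) = -5/2,  f(5) = -43/6.
The minimum over the interval is -43/6, attained at w = 5.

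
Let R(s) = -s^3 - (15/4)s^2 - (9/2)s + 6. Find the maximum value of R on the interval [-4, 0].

28

R'(s) = -3s^2 - (15/2)s - 9/2, which vanishes at s = -3/2 and s = -1.
Compare values at every candidate in [-4, 0]: R(-4) = 28, R(-3/2) = 123/16, R(-1) = 31/4, R(0) = 6.
So the maximum is R(-4) = 28.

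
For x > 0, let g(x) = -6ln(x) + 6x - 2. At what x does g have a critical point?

1

g'(x) = -6/x + 6 = 0 gives x = 1.
g''(x) = 6/x², which is positive for x > 0, so this is a local minimum.
g(1) = -6·ln(1) + 6 - 2 ≈ 4.0000.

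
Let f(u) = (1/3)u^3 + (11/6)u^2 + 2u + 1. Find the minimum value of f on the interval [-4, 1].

31/81

f'(u) = u^2 + (11/3)u + 2, which vanishes at u = -3 and u = -2/3.
Compare values at every candidate in [-4, 1]: f(-4) = 1,  f(-3) = 5/2,  f(-2/3) = 31/81,  f(1) = 31/6.
Hence the absolute minimum is 31/81 at u = -2/3.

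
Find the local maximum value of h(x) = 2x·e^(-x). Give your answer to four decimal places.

0.7358

By the product rule, h'(x) = (-2x + 2)·e^(-x). Since e^(-x) > 0, the only critical point is x = 1.
h''(1) has the same sign as -2 < 0, so this is a local maximum.
h(1) = (2)·e^(-1) ≈ 0.7358.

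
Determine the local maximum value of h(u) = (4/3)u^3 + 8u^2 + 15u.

h'(u) = 4u^2 + 16u + 15. Setting h'(u) = 0 gives u ∈ {-5/2, -3/2}.
Since h''(u) = 8u + 16, we get h''(-5/2) = -4 < 0 ⇒ local maximum; h''(-3/2) = 4 > 0 ⇒ local minimum.
Thus h has its local maximum at u = -5/2, with value -25/3.

-25/3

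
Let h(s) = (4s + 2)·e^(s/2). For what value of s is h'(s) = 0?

By the product rule, h'(s) = (2s + 5)·e^(s/2). Since e^(s/2) > 0, the only critical point is s = -5/2.
h''(-5/2) has the same sign as 2 > 0, so this is a local minimum.
h(-5/2) = (-8)·e^(-5/4) ≈ -2.2920.

-5/2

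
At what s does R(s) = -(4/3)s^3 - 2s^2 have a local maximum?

0

Critical points: R'(s) = -4s^2 - 4s vanishes at s = -1, 0.
R''(s) = -8s - 4. R''(-1) = 4 > 0 ⇒ local minimum; R''(0) = -4 < 0 ⇒ local maximum.
Thus R has its local maximum at s = 0, with value 0.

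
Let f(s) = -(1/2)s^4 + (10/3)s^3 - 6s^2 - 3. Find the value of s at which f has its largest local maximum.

Critical points: f'(s) = -2s^3 + 10s^2 - 12s vanishes at s = 0, 2, 3.
Since f''(s) = -6s^2 + 20s - 12, we get f''(0) = -12 < 0 ⇒ local maximum; f''(2) = 4 > 0 ⇒ local minimum; f''(3) = -6 < 0 ⇒ local maximum.
The largest local maximum is f(0) = -3.

0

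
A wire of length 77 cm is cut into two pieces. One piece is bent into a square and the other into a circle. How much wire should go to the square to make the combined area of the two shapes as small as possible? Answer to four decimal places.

Let x be the length used for the square. Square side x/4; circle radius (77−x)/(2π).
A(x) = (x/4)² + π·((77−x)/(2π))² = x²/16 + (77−x)²/(4π) for 0 ≤ x ≤ 77. A'(x) = x/8 − (77−x)/(2π) = 0 gives x = 4·77/(π+4) ≈ 43.1276.
A'' = 1/8 + 1/(2π) > 0, so this gives the minimum combined area; x ≈ 43.1276 cm to the square.

43.1276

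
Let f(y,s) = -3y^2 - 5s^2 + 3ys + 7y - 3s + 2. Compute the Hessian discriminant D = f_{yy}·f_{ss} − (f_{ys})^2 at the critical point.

∂f/∂y = -6y + 3s + 7 = 0 and ∂f/∂s = 3y - 10s - 3 = 0, so (y, s) = (61/51, 1/17).
The Hessian has f_{yy} = -6, f_{ss} = -10, f_{ys} = 3, giving D = 51 > 0 with f_{yy} < 0, so the point is a local maximum.
D = (-6)·(-10) − (3)^2 = 51.

51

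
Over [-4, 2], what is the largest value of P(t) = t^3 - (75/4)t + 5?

145/4

The derivative is 3t^2 - 75/4, whose only zero in [-4, 2] is t = -5/2.
Compare values at every candidate in [-4, 2]: P(-4) = 16; P(-5/2) = 145/4; P(2) = -49/2.
The maximum over the interval is 145/4, attained at t = -5/2.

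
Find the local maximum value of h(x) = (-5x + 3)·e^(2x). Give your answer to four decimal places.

Differentiating with the product rule gives h'(x) = (-10x + 1)·e^(2x). Since e^(2x) > 0, the only critical point is x = 1/10.
h''(1/10) has the same sign as -10 < 0, so this is a local maximum.
h(1/10) = (5/2)·e^(1/5) ≈ 3.0535.

3.0535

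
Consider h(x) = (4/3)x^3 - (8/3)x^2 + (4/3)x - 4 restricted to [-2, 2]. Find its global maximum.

Differentiating, h'(x) = 4x^2 - (16/3)x + 4/3; which vanishes at x = 1/3 and x = 1.
Compare values at every candidate in [-2, 2]: h(-2) = -28; h(1/3) = -308/81; h(1) = -4; h(2) = -4/3.
So the maximum is h(2) = -4/3.

-4/3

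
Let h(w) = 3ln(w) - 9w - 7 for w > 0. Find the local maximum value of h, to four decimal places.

-13.2958

h'(w) = 3/w − 9 = 0 gives w = 1/3.
h''(w) = -3/w², which is negative for w > 0, so this is a local maximum.
h(1/3) = 3·ln(1/3) - 3 - 7 ≈ -13.2958.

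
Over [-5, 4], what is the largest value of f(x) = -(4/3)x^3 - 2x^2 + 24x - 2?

82/3

f'(x) = -4x^2 - 4x + 24, which vanishes at x = -3 and x = 2.
Compare values at every candidate in [-5, 4]: f(-5) = -16/3; f(-3) = -56; f(2) = 82/3; f(4) = -70/3.
Hence the absolute maximum is 82/3 at x = 2.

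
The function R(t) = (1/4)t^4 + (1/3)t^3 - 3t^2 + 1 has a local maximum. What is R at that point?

1

R'(t) = t^3 + t^2 - 6t. Setting R'(t) = 0 gives t ∈ {-3, 0, 2}.
Second-derivative test with R''(t) = 3t^2 + 2t - 6: R''(-3) = 15 > 0 ⇒ local minimum; R''(0) = -6 < 0 ⇒ local maximum; R''(2) = 10 > 0 ⇒ local minimum.
So the local maximum value is R(0) = 1.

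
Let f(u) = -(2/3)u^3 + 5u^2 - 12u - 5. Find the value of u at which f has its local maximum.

f'(u) = -2u^2 + 10u - 12 = 0 at u = 2, 3.
Since f''(u) = -4u + 10, we get f''(2) = 2 > 0 ⇒ local minimum; f''(3) = -2 < 0 ⇒ local maximum.
So the local maximum value is f(3) = -14.

3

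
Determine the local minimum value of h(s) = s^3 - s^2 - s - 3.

-4

h'(s) = 3s^2 - 2s - 1. Setting h'(s) = 0 gives s ∈ {-1/3, 1}.
Since h''(s) = 6s - 2, we get h''(-1/3) = -4 < 0 ⇒ local maximum; h''(1) = 4 > 0 ⇒ local minimum.
So the local minimum value is h(1) = -4.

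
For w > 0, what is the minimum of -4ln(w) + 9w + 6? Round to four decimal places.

13.2437

g'(w) = -4/w + 9 = 0 gives w = 4/9.
g''(w) = 4/w², which is positive for w > 0, so this is a local minimum.
g(4/9) = -4·ln(4/9) + 4 + 6 ≈ 13.2437.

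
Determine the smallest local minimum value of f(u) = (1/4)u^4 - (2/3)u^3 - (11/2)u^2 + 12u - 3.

-201/4

f'(u) = u^3 - 2u^2 - 11u + 12. Setting f'(u) = 0 gives u ∈ {-3, 1, 4}.
f''(u) = 3u^2 - 4u - 11. f''(-3) = 28 > 0 ⇒ local minimum; f''(1) = -12 < 0 ⇒ local maximum; f''(4) = 21 > 0 ⇒ local minimum.
The smallest local minimum is f(-3) = -201/4.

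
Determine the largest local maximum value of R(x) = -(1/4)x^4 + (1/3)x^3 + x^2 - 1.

5/3

Critical points: R'(x) = -x^3 + x^2 + 2x vanishes at x = -1, 0, 2.
R''(x) = -3x^2 + 2x + 2. R''(-1) = -3 < 0 ⇒ local maximum; R''(0) = 2 > 0 ⇒ local minimum; R''(2) = -6 < 0 ⇒ local maximum.
Thus R has its largest local maximum at x = 2, with value 5/3.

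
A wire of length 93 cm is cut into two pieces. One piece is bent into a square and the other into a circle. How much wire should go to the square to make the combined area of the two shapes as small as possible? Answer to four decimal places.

52.0892

Let x be the length used for the square. Square side x/4; circle radius (93−x)/(2π).
A(x) = (x/4)² + π·((93−x)/(2π))² = x²/16 + (93−x)²/(4π) for 0 ≤ x ≤ 93. A'(x) = x/8 − (93−x)/(2π) = 0 gives x = 4·93/(π+4) ≈ 52.0892.
A'' = 1/8 + 1/(2π) > 0, so this gives the minimum combined area; x ≈ 52.0892 cm to the square.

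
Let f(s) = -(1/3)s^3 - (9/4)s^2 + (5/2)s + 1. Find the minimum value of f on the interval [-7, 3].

-313/12

The derivative is -s^2 - (9/2)s + 5/2, which vanishes at s = -5 and s = 1/2.
Compare values at every candidate in [-7, 3]: f(-7) = -149/12; f(-5) = -313/12; f(1/2) = 79/48; f(3) = -83/4.
Hence the absolute minimum is -313/12 at s = -5.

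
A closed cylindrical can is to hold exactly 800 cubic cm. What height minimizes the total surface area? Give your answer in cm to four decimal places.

With radius r and height h, πr²h = 800 so h = 800/(πr²), and S(r) = 2πr² + 2πrh = 2πr² + 2·800/r.
S'(r) = 4πr − 2·800/r² = 0 ⇒ r³ = 800/(2π), so r ≈ 5.0308 and h = 2r ≈ 10.0616.
S''(r) = 4π + 4·800/r³ > 0, so this is the minimum; S ≈ 477.0617.

10.0616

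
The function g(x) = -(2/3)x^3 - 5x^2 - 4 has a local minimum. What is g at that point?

-137/3

g'(x) = -2x^2 - 10x = 0 at x = -5, 0.
Second-derivative test with g''(x) = -4x - 10: g''(-5) = 10 > 0 ⇒ local minimum; g''(0) = -10 < 0 ⇒ local maximum.
The local minimum is g(-5) = -137/3.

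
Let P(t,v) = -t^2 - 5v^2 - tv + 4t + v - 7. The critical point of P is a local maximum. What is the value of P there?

-56/19

∂P/∂t = -2t - v + 4 = 0 and ∂P/∂v = -t - 10v + 1 = 0, so (t, v) = (39/19, -2/19).
The Hessian has P_{tt} = -2, P_{vv} = -10, P_{tv} = -1, giving D = 19 > 0 with P_{tt} < 0, so the point is a local maximum.
P(39/19, -2/19) = -56/19.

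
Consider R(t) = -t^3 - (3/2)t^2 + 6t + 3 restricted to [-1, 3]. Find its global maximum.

R'(t) = -3t^2 - 3t + 6, whose only zero in [-1, 3] is t = 1.
Candidates: R(-1) = -7/2, R(1) = 13/2, R(3) = -39/2.
The maximum over the interval is 13/2, attained at t = 1.

13/2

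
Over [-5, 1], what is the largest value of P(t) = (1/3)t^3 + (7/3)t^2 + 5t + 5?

38/3

The derivative is t^2 + (14/3)t + 5, which vanishes at t = -3 and t = -5/3.
Compare values at every candidate in [-5, 1]: P(-5) = -10/3,  P(-3) = 2,  P(-5/3) = 130/81,  P(1) = 38/3.
The maximum over the interval is 38/3, attained at t = 1.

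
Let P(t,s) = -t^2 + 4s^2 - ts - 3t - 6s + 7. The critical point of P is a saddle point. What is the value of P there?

137/17

∂P/∂t = -2t - s - 3 = 0 and ∂P/∂s = -t + 8s - 6 = 0, so (t, s) = (-30/17, 9/17).
The Hessian has P_{tt} = -2, P_{ss} = 8, P_{ts} = -1, giving D = -17 < 0, so the point is a saddle point.
P(-30/17, 9/17) = 137/17.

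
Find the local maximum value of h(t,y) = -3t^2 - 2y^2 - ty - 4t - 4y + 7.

∂h/∂t = -6t - y - 4 = 0 and ∂h/∂y = -t - 4y - 4 = 0, so (t, y) = (-12/23, -20/23).
The Hessian has h_{tt} = -6, h_{yy} = -4, h_{ty} = -1, giving D = 23 > 0 with h_{tt} < 0, so the point is a local maximum.
h(-12/23, -20/23) = 225/23.

225/23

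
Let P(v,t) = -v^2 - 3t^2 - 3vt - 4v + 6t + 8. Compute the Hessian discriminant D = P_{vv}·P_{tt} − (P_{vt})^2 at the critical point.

∂P/∂v = -2v - 3t - 4 = 0 and ∂P/∂t = -3v - 6t + 6 = 0, so (v, t) = (-14, 8).
The Hessian has P_{vv} = -2, P_{tt} = -6, P_{vt} = -3, giving D = 3 > 0 with P_{vv} < 0, so the point is a local maximum.
D = (-2)·(-6) − (-3)^2 = 3.

3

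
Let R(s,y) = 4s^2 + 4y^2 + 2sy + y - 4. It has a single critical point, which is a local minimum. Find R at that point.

-61/15

∂R/∂s = 8s + 2y = 0 and ∂R/∂y = 2s + 8y + 1 = 0, so (s, y) = (1/30, -2/15).
The Hessian has R_{ss} = 8, R_{yy} = 8, R_{sy} = 2, giving D = 60 > 0 with R_{ss} > 0, so the point is a local minimum.
R(1/30, -2/15) = -61/15.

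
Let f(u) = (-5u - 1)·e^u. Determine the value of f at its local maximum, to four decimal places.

By the product rule, f'(u) = (-5u - 6)·e^u. Since e^u > 0, the only critical point is u = -6/5.
f''(-6/5) has the same sign as -5 < 0, so this is a local maximum.
f(-6/5) = (5)·e^(-6/5) ≈ 1.5060.

1.5060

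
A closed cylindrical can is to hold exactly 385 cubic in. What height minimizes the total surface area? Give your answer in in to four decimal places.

7.8848

With radius r and height h, πr²h = 385 so h = 385/(πr²), and S(r) = 2πr² + 2πrh = 2πr² + 2·385/r.
S'(r) = 4πr − 2·385/r² = 0 ⇒ r³ = 385/(2π), so r ≈ 3.9424 and h = 2r ≈ 7.8848.
S''(r) = 4π + 4·385/r³ > 0, so this is the minimum; S ≈ 292.9690.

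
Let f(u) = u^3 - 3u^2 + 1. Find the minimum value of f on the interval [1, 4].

-3

Differentiating, f'(u) = 3u^2 - 6u; whose only zero in [1, 4] is u = 2.
Candidates: f(1) = -1,  f(2) = -3,  f(4) = 17.
Hence the absolute minimum is -3 at u = 2.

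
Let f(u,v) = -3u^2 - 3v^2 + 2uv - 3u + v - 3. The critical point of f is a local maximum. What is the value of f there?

∂f/∂u = -6u + 2v - 3 = 0 and ∂f/∂v = 2u - 6v + 1 = 0, so (u, v) = (-1/2, 0).
The Hessian has f_{uu} = -6, f_{vv} = -6, f_{uv} = 2, giving D = 32 > 0 with f_{uu} < 0, so the point is a local maximum.
f(-1/2, 0) = -9/4.

-9/4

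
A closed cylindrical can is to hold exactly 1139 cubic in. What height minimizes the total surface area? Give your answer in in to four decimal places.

With radius r and height h, πr²h = 1139 so h = 1139/(πr²), and S(r) = 2πr² + 2πrh = 2πr² + 2·1139/r.
S'(r) = 4πr − 2·1139/r² = 0 ⇒ r³ = 1139/(2π), so r ≈ 5.6595 and h = 2r ≈ 11.3191.
S''(r) = 4π + 4·1139/r³ > 0, so this is the minimum; S ≈ 603.7591.

11.3191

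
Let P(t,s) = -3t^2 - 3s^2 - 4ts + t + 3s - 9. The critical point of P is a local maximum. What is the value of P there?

∂P/∂t = -6t - 4s + 1 = 0 and ∂P/∂s = -4t - 6s + 3 = 0, so (t, s) = (-3/10, 7/10).
The Hessian has P_{tt} = -6, P_{ss} = -6, P_{ts} = -4, giving D = 20 > 0 with P_{tt} < 0, so the point is a local maximum.
P(-3/10, 7/10) = -81/10.

-81/10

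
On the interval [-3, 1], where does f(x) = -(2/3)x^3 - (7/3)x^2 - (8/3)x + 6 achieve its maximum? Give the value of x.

The derivative is -2x^2 - (14/3)x - 8/3, which vanishes at x = -4/3 and x = -1.
Evaluating at the critical points and endpoints: f(-3) = 11; f(-4/3) = 566/81; f(-1) = 7; f(1) = 1/3.
Hence the absolute maximum is 11 at x = -3.

-3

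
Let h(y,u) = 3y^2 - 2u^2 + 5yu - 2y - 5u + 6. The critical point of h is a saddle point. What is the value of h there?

∂h/∂y = 6y + 5u - 2 = 0 and ∂h/∂u = 5y - 4u - 5 = 0, so (y, u) = (33/49, -20/49).
The Hessian has h_{yy} = 6, h_{uu} = -4, h_{yu} = 5, giving D = -49 < 0, so the point is a saddle point.
h(33/49, -20/49) = 311/49.

311/49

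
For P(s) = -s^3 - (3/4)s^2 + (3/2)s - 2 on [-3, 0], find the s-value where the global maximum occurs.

P'(s) = -3s^2 - (3/2)s + 3/2, whose only zero in [-3, 0] is s = -1.
Evaluating at the critical points and endpoints: P(-3) = 55/4,  P(-1) = -13/4,  P(0) = -2.
So the maximum is P(-3) = 55/4.

-3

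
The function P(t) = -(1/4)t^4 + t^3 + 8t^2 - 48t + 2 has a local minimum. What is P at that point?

-253/4

P'(t) = -t^3 + 3t^2 + 16t - 48. Setting P'(t) = 0 gives t ∈ {-4, 3, 4}.
Second-derivative test with P''(t) = -3t^2 + 6t + 16: P''(-4) = -56 < 0 ⇒ local maximum; P''(3) = 7 > 0 ⇒ local minimum; P''(4) = -8 < 0 ⇒ local maximum.
Thus P has its local minimum at t = 3, with value -253/4.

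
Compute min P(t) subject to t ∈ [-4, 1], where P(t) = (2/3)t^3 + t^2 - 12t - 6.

P'(t) = 2t^2 + 2t - 12, whose only zero in [-4, 1] is t = -3.
Candidates: P(-4) = 46/3,  P(-3) = 21,  P(1) = -49/3.
The minimum over the interval is -49/3, attained at t = 1.

-49/3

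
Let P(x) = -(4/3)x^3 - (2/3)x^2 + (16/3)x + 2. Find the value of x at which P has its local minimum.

-4/3

Critical points: P'(x) = -4x^2 - (4/3)x + 16/3 vanishes at x = -4/3, 1.
P''(x) = -8x - 4/3. P''(-4/3) = 28/3 > 0 ⇒ local minimum; P''(1) = -28/3 < 0 ⇒ local maximum.
So the local minimum value is P(-4/3) = -254/81.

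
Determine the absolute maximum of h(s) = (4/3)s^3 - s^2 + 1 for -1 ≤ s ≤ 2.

The derivative is 4s^2 - 2s, which vanishes at s = 0 and s = 1/2.
Evaluating at the critical points and endpoints: h(-1) = -4/3,  h(0) = 1,  h(1/2) = 11/12,  h(2) = 23/3.
Hence the absolute maximum is 23/3 at s = 2.

23/3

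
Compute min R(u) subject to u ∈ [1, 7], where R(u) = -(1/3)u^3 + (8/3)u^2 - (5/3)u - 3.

The derivative is -u^2 + (16/3)u - 5/3, whose only zero in [1, 7] is u = 5.
Compare values at every candidate in [1, 7]: R(1) = -7/3; R(5) = 41/3; R(7) = 5/3.
So the minimum is R(1) = -7/3.

-7/3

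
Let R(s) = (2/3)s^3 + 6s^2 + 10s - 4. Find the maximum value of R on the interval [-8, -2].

R'(s) = 2s^2 + 12s + 10, whose only zero in [-8, -2] is s = -5.
Candidates: R(-8) = -124/3; R(-5) = 38/3; R(-2) = -16/3.
Hence the absolute maximum is 38/3 at s = -5.

38/3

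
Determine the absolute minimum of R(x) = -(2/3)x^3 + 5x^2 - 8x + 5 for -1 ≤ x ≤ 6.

-7

The derivative is -2x^2 + 10x - 8, which vanishes at x = 1 and x = 4.
Evaluating at the critical points and endpoints: R(-1) = 56/3, R(1) = 4/3, R(4) = 31/3, R(6) = -7.
So the minimum is R(6) = -7.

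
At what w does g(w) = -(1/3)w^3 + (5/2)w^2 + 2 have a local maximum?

5

g'(w) = -w^2 + 5w = 0 at w = 0, 5.
Second-derivative test with g''(w) = -2w + 5: g''(0) = 5 > 0 ⇒ local minimum; g''(5) = -5 < 0 ⇒ local maximum.
Thus g has its local maximum at w = 5, with value 137/6.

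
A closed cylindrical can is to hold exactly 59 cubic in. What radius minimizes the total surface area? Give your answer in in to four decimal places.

With radius r and height h, πr²h = 59 so h = 59/(πr²), and S(r) = 2πr² + 2πrh = 2πr² + 2·59/r.
S'(r) = 4πr − 2·59/r² = 0 ⇒ r³ = 59/(2π), so r ≈ 2.1097 and h = 2r ≈ 4.2194.
S''(r) = 4π + 4·59/r³ > 0, so this is the minimum; S ≈ 83.8975.

2.1097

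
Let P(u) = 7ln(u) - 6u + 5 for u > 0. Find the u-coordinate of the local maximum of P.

P'(u) = 7/u − 6 = 0 gives u = 7/6.
P''(u) = -7/u², which is negative for u > 0, so this is a local maximum.
P(7/6) = 7·ln(7/6) - 7 + 5 ≈ -0.9209.

7/6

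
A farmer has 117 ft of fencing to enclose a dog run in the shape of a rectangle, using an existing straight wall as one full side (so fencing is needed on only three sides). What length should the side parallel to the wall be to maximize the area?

117/2

Let the sides perpendicular to the wall have length x and the parallel side y, so 2x + y = 117 and the area is A = xy = x(117 − 2x).
A'(x) = 117 − 4x = 0 gives x = 117/4, and A''(x) = −4 < 0 confirms a maximum.
Then y = 117 − 2·117/4 = 117/2 and A = 13689/8.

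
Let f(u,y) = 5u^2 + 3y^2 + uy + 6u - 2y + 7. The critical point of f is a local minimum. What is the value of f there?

∂f/∂u = 10u + y + 6 = 0 and ∂f/∂y = u + 6y - 2 = 0, so (u, y) = (-38/59, 26/59).
The Hessian has f_{uu} = 10, f_{yy} = 6, f_{uy} = 1, giving D = 59 > 0 with f_{uu} > 0, so the point is a local minimum.
f(-38/59, 26/59) = 273/59.

273/59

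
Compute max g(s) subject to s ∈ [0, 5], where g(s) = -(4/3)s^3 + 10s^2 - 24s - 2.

g'(s) = -4s^2 + 20s - 24, which vanishes at s = 2 and s = 3.
Evaluating at the critical points and endpoints: g(0) = -2; g(2) = -62/3; g(3) = -20; g(5) = -116/3.
So the maximum is g(0) = -2.

-2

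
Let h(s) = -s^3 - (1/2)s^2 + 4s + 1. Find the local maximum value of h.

Critical points: h'(s) = -3s^2 - s + 4 vanishes at s = -4/3, 1.
h''(s) = -6s - 1. h''(-4/3) = 7 > 0 ⇒ local minimum; h''(1) = -7 < 0 ⇒ local maximum.
Thus h has its local maximum at s = 1, with value 7/2.

7/2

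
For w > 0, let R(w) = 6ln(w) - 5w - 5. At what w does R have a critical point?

R'(w) = 6/w − 5 = 0 gives w = 6/5.
R''(w) = -6/w², which is negative for w > 0, so this is a local maximum.
R(6/5) = 6·ln(6/5) - 6 - 5 ≈ -9.9061.

6/5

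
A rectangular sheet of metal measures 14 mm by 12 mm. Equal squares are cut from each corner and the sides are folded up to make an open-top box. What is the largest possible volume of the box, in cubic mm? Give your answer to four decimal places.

With cut size x, the volume is V(x) = x(14 − 2x)(12 − 2x) for 0 < x < 6.
V'(x) = 12x^2 − 104x + 168. Setting V'(x) = 0 gives x ≈ 2.1475 (the root in (0, 6)).
V''(x) = 24x − 104 is negative there, so this is the maximum; V ≈ 160.5837.

160.5837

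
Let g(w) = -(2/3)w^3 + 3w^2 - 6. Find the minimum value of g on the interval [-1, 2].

-6

g'(w) = -2w^2 + 6w, whose only zero in [-1, 2] is w = 0.
Evaluating at the critical points and endpoints: g(-1) = -7/3,  g(0) = -6,  g(2) = 2/3.
Hence the absolute minimum is -6 at w = 0.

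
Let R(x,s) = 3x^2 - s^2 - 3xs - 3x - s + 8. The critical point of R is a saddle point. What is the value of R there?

∂R/∂x = 6x - 3s - 3 = 0 and ∂R/∂s = -3x - 2s - 1 = 0, so (x, s) = (1/7, -5/7).
The Hessian has R_{xx} = 6, R_{ss} = -2, R_{xs} = -3, giving D = -21 < 0, so the point is a saddle point.
R(1/7, -5/7) = 57/7.

57/7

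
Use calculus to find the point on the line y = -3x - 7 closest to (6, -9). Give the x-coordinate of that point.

Minimize D(x)^2 = (x - 6)^2 + (-3x + 2)^2.
d/dx[D^2] = 2(x - 6) + 2·(-3)·(-3x + 2) = 0 ⇒ x = 6/5.
Then y = -53/5 and the distance is √(128/5) ≈ 5.0596.

6/5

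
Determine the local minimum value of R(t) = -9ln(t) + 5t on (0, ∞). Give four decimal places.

R'(t) = -9/t + 5 = 0 gives t = 9/5.
R''(t) = 9/t², which is positive for t > 0, so this is a local minimum.
R(9/5) = -9·ln(9/5) + 9 ≈ 3.7099.

3.7099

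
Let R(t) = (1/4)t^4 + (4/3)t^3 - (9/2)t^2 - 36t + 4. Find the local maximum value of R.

Critical points: R'(t) = t^3 + 4t^2 - 9t - 36 vanishes at t = -4, -3, 3.
Since R''(t) = 3t^2 + 8t - 9, we get R''(-4) = 7 > 0 ⇒ local minimum; R''(-3) = -6 < 0 ⇒ local maximum; R''(3) = 42 > 0 ⇒ local minimum.
Thus R has its local maximum at t = -3, with value 223/4.

223/4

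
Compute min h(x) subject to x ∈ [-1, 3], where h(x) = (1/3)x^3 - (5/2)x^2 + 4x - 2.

-53/6

h'(x) = x^2 - 5x + 4, whose only zero in [-1, 3] is x = 1.
Evaluating at the critical points and endpoints: h(-1) = -53/6,  h(1) = -1/6,  h(3) = -7/2.
The minimum over the interval is -53/6, attained at x = -1.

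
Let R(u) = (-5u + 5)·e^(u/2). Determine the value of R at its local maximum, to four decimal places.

6.0653

Differentiating with the product rule gives R'(u) = (-(5/2)u - 5/2)·e^(u/2). Since e^(u/2) > 0, the only critical point is u = -1.
R''(-1) has the same sign as -5/2 < 0, so this is a local maximum.
R(-1) = (10)·e^(-1/2) ≈ 6.0653.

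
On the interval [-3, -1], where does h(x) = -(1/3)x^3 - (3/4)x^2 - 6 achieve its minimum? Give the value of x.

-3/2

The derivative is -x^2 - (3/2)x, whose only zero in [-3, -1] is x = -3/2.
Compare values at every candidate in [-3, -1]: h(-3) = -15/4,  h(-3/2) = -105/16,  h(-1) = -77/12.
So the minimum is h(-3/2) = -105/16.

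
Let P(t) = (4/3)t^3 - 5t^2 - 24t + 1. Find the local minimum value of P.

Critical points: P'(t) = 4t^2 - 10t - 24 vanishes at t = -3/2, 4.
Second-derivative test with P''(t) = 8t - 10: P''(-3/2) = -22 < 0 ⇒ local maximum; P''(4) = 22 > 0 ⇒ local minimum.
So the local minimum value is P(4) = -269/3.

-269/3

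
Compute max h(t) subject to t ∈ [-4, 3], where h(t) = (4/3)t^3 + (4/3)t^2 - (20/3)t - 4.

24

The derivative is 4t^2 + (8/3)t - 20/3, which vanishes at t = -5/3 and t = 1.
Candidates: h(-4) = -124/3, h(-5/3) = 376/81, h(1) = -8, h(3) = 24.
So the maximum is h(3) = 24.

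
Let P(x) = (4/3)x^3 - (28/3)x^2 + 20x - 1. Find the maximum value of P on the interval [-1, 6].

The derivative is 4x^2 - (56/3)x + 20, which vanishes at x = 5/3 and x = 3.
Candidates: P(-1) = -95/3, P(5/3) = 1019/81, P(3) = 11, P(6) = 71.
Hence the absolute maximum is 71 at x = 6.

71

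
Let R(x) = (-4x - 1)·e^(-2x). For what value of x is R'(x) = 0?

1/4

By the product rule, R'(x) = (8x - 2)·e^(-2x). Since e^(-2x) > 0, the only critical point is x = 1/4.
R''(1/4) has the same sign as 8 > 0, so this is a local minimum.
R(1/4) = (-2)·e^(-1/2) ≈ -1.2131.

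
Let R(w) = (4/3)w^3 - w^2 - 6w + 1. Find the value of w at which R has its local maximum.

Critical points: R'(w) = 4w^2 - 2w - 6 vanishes at w = -1, 3/2.
Since R''(w) = 8w - 2, we get R''(-1) = -10 < 0 ⇒ local maximum; R''(3/2) = 10 > 0 ⇒ local minimum.
So the local maximum value is R(-1) = 14/3.

-1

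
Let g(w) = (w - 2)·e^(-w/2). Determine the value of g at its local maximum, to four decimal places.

By the product rule, g'(w) = (-(1/2)w + 2)·e^(-w/2). Since e^(-w/2) > 0, the only critical point is w = 4.
g''(4) has the same sign as -1/2 < 0, so this is a local maximum.
g(4) = (2)·e^(-2) ≈ 0.2707.

0.2707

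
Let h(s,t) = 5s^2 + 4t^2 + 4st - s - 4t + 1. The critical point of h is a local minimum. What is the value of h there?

-1/16

∂h/∂s = 10s + 4t - 1 = 0 and ∂h/∂t = 4s + 8t - 4 = 0, so (s, t) = (-1/8, 9/16).
The Hessian has h_{ss} = 10, h_{tt} = 8, h_{st} = 4, giving D = 64 > 0 with h_{ss} > 0, so the point is a local minimum.
h(-1/8, 9/16) = -1/16.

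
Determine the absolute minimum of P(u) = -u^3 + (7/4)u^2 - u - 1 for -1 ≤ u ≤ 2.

-4

P'(u) = -3u^2 + (7/2)u - 1, which vanishes at u = 1/2 and u = 2/3.
Evaluating at the critical points and endpoints: P(-1) = 11/4, P(1/2) = -19/16, P(2/3) = -32/27, P(2) = -4.
Hence the absolute minimum is -4 at u = 2.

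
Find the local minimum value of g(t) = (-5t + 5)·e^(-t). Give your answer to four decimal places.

-0.6767

g'(t) = (-5)·e^(-t) + (-5t + 5)·(-1)·e^(-t) = (5t - 10)·e^(-t). Since e^(-t) > 0, the only critical point is t = 2.
g''(2) has the same sign as 5 > 0, so this is a local minimum.
g(2) = (-5)·e^(-2) ≈ -0.6767.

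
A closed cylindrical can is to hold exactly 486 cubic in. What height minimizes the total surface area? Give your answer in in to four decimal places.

8.5215

With radius r and height h, πr²h = 486 so h = 486/(πr²), and S(r) = 2πr² + 2πrh = 2πr² + 2·486/r.
S'(r) = 4πr − 2·486/r² = 0 ⇒ r³ = 486/(2π), so r ≈ 4.2607 and h = 2r ≈ 8.5215.
S''(r) = 4π + 4·486/r³ > 0, so this is the minimum; S ≈ 342.1937.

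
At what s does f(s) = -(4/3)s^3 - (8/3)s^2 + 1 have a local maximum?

0

f'(s) = -4s^2 - (16/3)s = 0 at s = -4/3, 0.
f''(s) = -8s - 16/3. f''(-4/3) = 16/3 > 0 ⇒ local minimum; f''(0) = -16/3 < 0 ⇒ local maximum.
So the local maximum value is f(0) = 1.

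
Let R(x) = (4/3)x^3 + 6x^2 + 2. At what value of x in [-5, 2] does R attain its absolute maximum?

2

The derivative is 4x^2 + 12x, which vanishes at x = -3 and x = 0.
Candidates: R(-5) = -44/3,  R(-3) = 20,  R(0) = 2,  R(2) = 110/3.
The maximum over the interval is 110/3, attained at x = 2.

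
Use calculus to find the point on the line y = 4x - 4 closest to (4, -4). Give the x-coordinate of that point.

Minimize D(x)^2 = (x - 4)^2 + (4x)^2.
d/dx[D^2] = 2(x - 4) + 2·4·(4x) = 0 ⇒ x = 4/17.
Then y = -52/17 and the distance is √(256/17) ≈ 3.8806.

4/17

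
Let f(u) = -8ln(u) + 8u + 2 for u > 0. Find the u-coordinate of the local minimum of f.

1

f'(u) = -8/u + 8 = 0 gives u = 1.
f''(u) = 8/u², which is positive for u > 0, so this is a local minimum.
f(1) = -8·ln(1) + 8 + 2 ≈ 10.0000.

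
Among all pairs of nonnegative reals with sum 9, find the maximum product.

81/4

With x + y = 9, the product is P(x) = x(9 − x).
P'(x) = 9 − 2x = 0 gives x = 9/2; P'' = −2 < 0, so this is the maximum.
P = 9/2·9/2 = 81/4.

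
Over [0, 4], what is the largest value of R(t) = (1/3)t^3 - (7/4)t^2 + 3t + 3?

25/3

Differentiating, R'(t) = t^2 - (7/2)t + 3; which vanishes at t = 3/2 and t = 2.
Compare values at every candidate in [0, 4]: R(0) = 3,  R(3/2) = 75/16,  R(2) = 14/3,  R(4) = 25/3.
Hence the absolute maximum is 25/3 at t = 4.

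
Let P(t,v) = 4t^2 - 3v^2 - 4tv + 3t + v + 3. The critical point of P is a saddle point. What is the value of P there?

181/64

∂P/∂t = 8t - 4v + 3 = 0 and ∂P/∂v = -4t - 6v + 1 = 0, so (t, v) = (-7/32, 5/16).
The Hessian has P_{tt} = 8, P_{vv} = -6, P_{tv} = -4, giving D = -64 < 0, so the point is a saddle point.
P(-7/32, 5/16) = 181/64.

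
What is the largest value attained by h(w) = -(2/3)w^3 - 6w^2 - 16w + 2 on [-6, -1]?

26

Differentiating, h'(w) = -2w^2 - 12w - 16; which vanishes at w = -4 and w = -2.
Compare values at every candidate in [-6, -1]: h(-6) = 26,  h(-4) = 38/3,  h(-2) = 46/3,  h(-1) = 38/3.
So the maximum is h(-6) = 26.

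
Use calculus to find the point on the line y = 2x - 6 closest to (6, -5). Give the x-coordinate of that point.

Minimize D(x)^2 = (x - 6)^2 + (2x - 1)^2.
d/dx[D^2] = 2(x - 6) + 2·2·(2x - 1) = 0 ⇒ x = 8/5.
Then y = -14/5 and the distance is √(121/5) ≈ 4.9193.

8/5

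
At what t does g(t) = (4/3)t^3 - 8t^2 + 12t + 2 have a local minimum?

Critical points: g'(t) = 4t^2 - 16t + 12 vanishes at t = 1, 3.
Second-derivative test with g''(t) = 8t - 16: g''(1) = -8 < 0 ⇒ local maximum; g''(3) = 8 > 0 ⇒ local minimum.
Thus g has its local minimum at t = 3, with value 2.

3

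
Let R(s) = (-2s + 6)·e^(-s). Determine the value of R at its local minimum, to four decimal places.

-0.0366

Differentiating with the product rule gives R'(s) = (2s - 8)·e^(-s). Since e^(-s) > 0, the only critical point is s = 4.
R''(4) has the same sign as 2 > 0, so this is a local minimum.
R(4) = (-2)·e^(-4) ≈ -0.0366.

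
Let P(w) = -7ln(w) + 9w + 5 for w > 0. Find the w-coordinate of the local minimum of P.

7/9

P'(w) = -7/w + 9 = 0 gives w = 7/9.
P''(w) = 7/w², which is positive for w > 0, so this is a local minimum.
P(7/9) = -7·ln(7/9) + 7 + 5 ≈ 13.7592.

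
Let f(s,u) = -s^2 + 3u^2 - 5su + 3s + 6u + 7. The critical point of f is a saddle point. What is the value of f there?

340/37

∂f/∂s = -2s - 5u + 3 = 0 and ∂f/∂u = -5s + 6u + 6 = 0, so (s, u) = (48/37, 3/37).
The Hessian has f_{ss} = -2, f_{uu} = 6, f_{su} = -5, giving D = -37 < 0, so the point is a saddle point.
f(48/37, 3/37) = 340/37.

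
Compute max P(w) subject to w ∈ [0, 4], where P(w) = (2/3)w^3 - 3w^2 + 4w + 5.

P'(w) = 2w^2 - 6w + 4, which vanishes at w = 1 and w = 2.
Compare values at every candidate in [0, 4]: P(0) = 5; P(1) = 20/3; P(2) = 19/3; P(4) = 47/3.
So the maximum is P(4) = 47/3.

47/3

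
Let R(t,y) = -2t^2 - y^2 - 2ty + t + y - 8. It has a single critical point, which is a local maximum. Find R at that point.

-31/4

∂R/∂t = -4t - 2y + 1 = 0 and ∂R/∂y = -2t - 2y + 1 = 0, so (t, y) = (0, 1/2).
The Hessian has R_{tt} = -4, R_{yy} = -2, R_{ty} = -2, giving D = 4 > 0 with R_{tt} < 0, so the point is a local maximum.
R(0, 1/2) = -31/4.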